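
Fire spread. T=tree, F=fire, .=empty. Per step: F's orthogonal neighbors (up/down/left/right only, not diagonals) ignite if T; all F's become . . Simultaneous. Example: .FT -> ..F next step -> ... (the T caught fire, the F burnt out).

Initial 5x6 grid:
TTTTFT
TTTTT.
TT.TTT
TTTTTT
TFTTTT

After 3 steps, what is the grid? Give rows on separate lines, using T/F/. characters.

Step 1: 6 trees catch fire, 2 burn out
  TTTF.F
  TTTTF.
  TT.TTT
  TFTTTT
  F.FTTT
Step 2: 7 trees catch fire, 6 burn out
  TTF...
  TTTF..
  TF.TFT
  F.FTTT
  ...FTT
Step 3: 9 trees catch fire, 7 burn out
  TF....
  TFF...
  F..F.F
  ...FFT
  ....FT

TF....
TFF...
F..F.F
...FFT
....FT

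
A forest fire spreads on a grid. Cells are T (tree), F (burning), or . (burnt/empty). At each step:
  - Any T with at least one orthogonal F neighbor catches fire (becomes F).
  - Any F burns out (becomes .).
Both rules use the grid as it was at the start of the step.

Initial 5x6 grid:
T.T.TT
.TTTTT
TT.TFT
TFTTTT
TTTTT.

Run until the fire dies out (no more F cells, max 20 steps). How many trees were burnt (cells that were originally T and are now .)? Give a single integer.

Step 1: +8 fires, +2 burnt (F count now 8)
Step 2: +10 fires, +8 burnt (F count now 10)
Step 3: +3 fires, +10 burnt (F count now 3)
Step 4: +1 fires, +3 burnt (F count now 1)
Step 5: +0 fires, +1 burnt (F count now 0)
Fire out after step 5
Initially T: 23, now '.': 29
Total burnt (originally-T cells now '.'): 22

Answer: 22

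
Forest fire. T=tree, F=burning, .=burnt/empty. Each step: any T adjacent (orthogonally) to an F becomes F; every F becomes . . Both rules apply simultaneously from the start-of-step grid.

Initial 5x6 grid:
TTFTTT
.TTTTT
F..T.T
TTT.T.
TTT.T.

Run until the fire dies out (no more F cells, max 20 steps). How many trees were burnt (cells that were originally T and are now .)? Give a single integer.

Step 1: +4 fires, +2 burnt (F count now 4)
Step 2: +6 fires, +4 burnt (F count now 6)
Step 3: +5 fires, +6 burnt (F count now 5)
Step 4: +2 fires, +5 burnt (F count now 2)
Step 5: +1 fires, +2 burnt (F count now 1)
Step 6: +0 fires, +1 burnt (F count now 0)
Fire out after step 6
Initially T: 20, now '.': 28
Total burnt (originally-T cells now '.'): 18

Answer: 18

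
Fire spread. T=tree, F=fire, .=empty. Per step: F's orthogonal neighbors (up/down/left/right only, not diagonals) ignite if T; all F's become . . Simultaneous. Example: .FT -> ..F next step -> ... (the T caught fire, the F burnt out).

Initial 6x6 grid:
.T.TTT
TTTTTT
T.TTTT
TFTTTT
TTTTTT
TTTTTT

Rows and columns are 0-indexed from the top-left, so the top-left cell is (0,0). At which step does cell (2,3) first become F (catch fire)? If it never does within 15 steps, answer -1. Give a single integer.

Step 1: cell (2,3)='T' (+3 fires, +1 burnt)
Step 2: cell (2,3)='T' (+6 fires, +3 burnt)
Step 3: cell (2,3)='F' (+7 fires, +6 burnt)
  -> target ignites at step 3
Step 4: cell (2,3)='.' (+6 fires, +7 burnt)
Step 5: cell (2,3)='.' (+6 fires, +6 burnt)
Step 6: cell (2,3)='.' (+3 fires, +6 burnt)
Step 7: cell (2,3)='.' (+1 fires, +3 burnt)
Step 8: cell (2,3)='.' (+0 fires, +1 burnt)
  fire out at step 8

3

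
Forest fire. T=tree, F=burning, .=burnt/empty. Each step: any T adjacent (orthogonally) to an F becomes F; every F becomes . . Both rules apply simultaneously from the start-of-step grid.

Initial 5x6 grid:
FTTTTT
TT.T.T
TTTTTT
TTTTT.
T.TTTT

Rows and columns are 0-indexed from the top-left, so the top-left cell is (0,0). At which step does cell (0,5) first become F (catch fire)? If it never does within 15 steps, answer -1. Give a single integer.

Step 1: cell (0,5)='T' (+2 fires, +1 burnt)
Step 2: cell (0,5)='T' (+3 fires, +2 burnt)
Step 3: cell (0,5)='T' (+3 fires, +3 burnt)
Step 4: cell (0,5)='T' (+5 fires, +3 burnt)
Step 5: cell (0,5)='F' (+3 fires, +5 burnt)
  -> target ignites at step 5
Step 6: cell (0,5)='.' (+4 fires, +3 burnt)
Step 7: cell (0,5)='.' (+3 fires, +4 burnt)
Step 8: cell (0,5)='.' (+1 fires, +3 burnt)
Step 9: cell (0,5)='.' (+1 fires, +1 burnt)
Step 10: cell (0,5)='.' (+0 fires, +1 burnt)
  fire out at step 10

5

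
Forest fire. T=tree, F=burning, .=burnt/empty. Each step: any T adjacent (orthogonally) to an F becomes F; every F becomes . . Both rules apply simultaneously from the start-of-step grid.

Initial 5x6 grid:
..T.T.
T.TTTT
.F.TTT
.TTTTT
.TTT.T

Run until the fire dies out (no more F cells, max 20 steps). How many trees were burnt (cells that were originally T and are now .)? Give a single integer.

Step 1: +1 fires, +1 burnt (F count now 1)
Step 2: +2 fires, +1 burnt (F count now 2)
Step 3: +2 fires, +2 burnt (F count now 2)
Step 4: +3 fires, +2 burnt (F count now 3)
Step 5: +3 fires, +3 burnt (F count now 3)
Step 6: +4 fires, +3 burnt (F count now 4)
Step 7: +3 fires, +4 burnt (F count now 3)
Step 8: +0 fires, +3 burnt (F count now 0)
Fire out after step 8
Initially T: 19, now '.': 29
Total burnt (originally-T cells now '.'): 18

Answer: 18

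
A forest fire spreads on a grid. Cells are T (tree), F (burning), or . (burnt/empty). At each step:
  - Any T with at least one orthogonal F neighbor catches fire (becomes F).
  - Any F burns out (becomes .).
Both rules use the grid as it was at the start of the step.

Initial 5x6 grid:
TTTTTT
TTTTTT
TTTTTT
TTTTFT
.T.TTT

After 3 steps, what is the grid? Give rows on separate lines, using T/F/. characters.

Step 1: 4 trees catch fire, 1 burn out
  TTTTTT
  TTTTTT
  TTTTFT
  TTTF.F
  .T.TFT
Step 2: 6 trees catch fire, 4 burn out
  TTTTTT
  TTTTFT
  TTTF.F
  TTF...
  .T.F.F
Step 3: 5 trees catch fire, 6 burn out
  TTTTFT
  TTTF.F
  TTF...
  TF....
  .T....

TTTTFT
TTTF.F
TTF...
TF....
.T....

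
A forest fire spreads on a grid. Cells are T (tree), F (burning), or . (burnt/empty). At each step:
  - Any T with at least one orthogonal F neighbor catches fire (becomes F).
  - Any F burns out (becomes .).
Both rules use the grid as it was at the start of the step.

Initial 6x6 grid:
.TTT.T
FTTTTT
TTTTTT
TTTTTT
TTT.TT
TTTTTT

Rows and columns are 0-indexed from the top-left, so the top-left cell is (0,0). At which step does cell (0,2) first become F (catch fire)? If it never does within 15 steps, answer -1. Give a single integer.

Step 1: cell (0,2)='T' (+2 fires, +1 burnt)
Step 2: cell (0,2)='T' (+4 fires, +2 burnt)
Step 3: cell (0,2)='F' (+5 fires, +4 burnt)
  -> target ignites at step 3
Step 4: cell (0,2)='.' (+6 fires, +5 burnt)
Step 5: cell (0,2)='.' (+5 fires, +6 burnt)
Step 6: cell (0,2)='.' (+4 fires, +5 burnt)
Step 7: cell (0,2)='.' (+3 fires, +4 burnt)
Step 8: cell (0,2)='.' (+2 fires, +3 burnt)
Step 9: cell (0,2)='.' (+1 fires, +2 burnt)
Step 10: cell (0,2)='.' (+0 fires, +1 burnt)
  fire out at step 10

3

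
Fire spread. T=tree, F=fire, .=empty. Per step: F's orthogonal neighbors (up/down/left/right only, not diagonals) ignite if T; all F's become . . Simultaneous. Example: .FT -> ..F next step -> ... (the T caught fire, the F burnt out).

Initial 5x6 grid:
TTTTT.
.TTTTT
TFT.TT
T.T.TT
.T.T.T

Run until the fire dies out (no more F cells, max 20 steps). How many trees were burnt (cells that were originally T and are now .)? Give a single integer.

Step 1: +3 fires, +1 burnt (F count now 3)
Step 2: +4 fires, +3 burnt (F count now 4)
Step 3: +3 fires, +4 burnt (F count now 3)
Step 4: +2 fires, +3 burnt (F count now 2)
Step 5: +3 fires, +2 burnt (F count now 3)
Step 6: +2 fires, +3 burnt (F count now 2)
Step 7: +1 fires, +2 burnt (F count now 1)
Step 8: +1 fires, +1 burnt (F count now 1)
Step 9: +0 fires, +1 burnt (F count now 0)
Fire out after step 9
Initially T: 21, now '.': 28
Total burnt (originally-T cells now '.'): 19

Answer: 19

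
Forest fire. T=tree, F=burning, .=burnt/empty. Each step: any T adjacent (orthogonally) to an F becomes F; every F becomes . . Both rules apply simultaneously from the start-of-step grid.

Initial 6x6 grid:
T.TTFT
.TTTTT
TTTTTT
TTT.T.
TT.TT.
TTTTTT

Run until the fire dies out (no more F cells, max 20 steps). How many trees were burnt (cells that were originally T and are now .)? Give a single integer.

Step 1: +3 fires, +1 burnt (F count now 3)
Step 2: +4 fires, +3 burnt (F count now 4)
Step 3: +4 fires, +4 burnt (F count now 4)
Step 4: +3 fires, +4 burnt (F count now 3)
Step 5: +4 fires, +3 burnt (F count now 4)
Step 6: +4 fires, +4 burnt (F count now 4)
Step 7: +3 fires, +4 burnt (F count now 3)
Step 8: +2 fires, +3 burnt (F count now 2)
Step 9: +1 fires, +2 burnt (F count now 1)
Step 10: +0 fires, +1 burnt (F count now 0)
Fire out after step 10
Initially T: 29, now '.': 35
Total burnt (originally-T cells now '.'): 28

Answer: 28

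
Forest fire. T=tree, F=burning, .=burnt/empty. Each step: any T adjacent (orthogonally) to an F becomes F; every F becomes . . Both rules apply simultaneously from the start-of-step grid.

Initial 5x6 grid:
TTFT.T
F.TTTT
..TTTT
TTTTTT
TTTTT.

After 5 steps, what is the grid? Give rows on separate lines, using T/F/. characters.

Step 1: 4 trees catch fire, 2 burn out
  FF.F.T
  ..FTTT
  ..TTTT
  TTTTTT
  TTTTT.
Step 2: 2 trees catch fire, 4 burn out
  .....T
  ...FTT
  ..FTTT
  TTTTTT
  TTTTT.
Step 3: 3 trees catch fire, 2 burn out
  .....T
  ....FT
  ...FTT
  TTFTTT
  TTTTT.
Step 4: 5 trees catch fire, 3 burn out
  .....T
  .....F
  ....FT
  TF.FTT
  TTFTT.
Step 5: 6 trees catch fire, 5 burn out
  .....F
  ......
  .....F
  F...FT
  TF.FT.

.....F
......
.....F
F...FT
TF.FT.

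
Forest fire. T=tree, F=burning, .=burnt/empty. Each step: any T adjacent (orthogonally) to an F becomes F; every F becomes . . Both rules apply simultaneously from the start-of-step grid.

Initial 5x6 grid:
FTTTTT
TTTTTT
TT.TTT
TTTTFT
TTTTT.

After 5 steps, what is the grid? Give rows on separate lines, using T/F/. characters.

Step 1: 6 trees catch fire, 2 burn out
  .FTTTT
  FTTTTT
  TT.TFT
  TTTF.F
  TTTTF.
Step 2: 8 trees catch fire, 6 burn out
  ..FTTT
  .FTTFT
  FT.F.F
  TTF...
  TTTF..
Step 3: 9 trees catch fire, 8 burn out
  ...FFT
  ..FF.F
  .F....
  FF....
  TTF...
Step 4: 3 trees catch fire, 9 burn out
  .....F
  ......
  ......
  ......
  FF....
Step 5: 0 trees catch fire, 3 burn out
  ......
  ......
  ......
  ......
  ......

......
......
......
......
......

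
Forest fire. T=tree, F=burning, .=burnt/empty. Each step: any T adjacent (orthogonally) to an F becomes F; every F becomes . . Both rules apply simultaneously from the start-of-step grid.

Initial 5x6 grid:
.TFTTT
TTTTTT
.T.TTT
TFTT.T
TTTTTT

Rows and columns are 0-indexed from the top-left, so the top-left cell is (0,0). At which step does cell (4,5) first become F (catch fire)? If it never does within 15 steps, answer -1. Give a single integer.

Step 1: cell (4,5)='T' (+7 fires, +2 burnt)
Step 2: cell (4,5)='T' (+6 fires, +7 burnt)
Step 3: cell (4,5)='T' (+5 fires, +6 burnt)
Step 4: cell (4,5)='T' (+3 fires, +5 burnt)
Step 5: cell (4,5)='F' (+2 fires, +3 burnt)
  -> target ignites at step 5
Step 6: cell (4,5)='.' (+1 fires, +2 burnt)
Step 7: cell (4,5)='.' (+0 fires, +1 burnt)
  fire out at step 7

5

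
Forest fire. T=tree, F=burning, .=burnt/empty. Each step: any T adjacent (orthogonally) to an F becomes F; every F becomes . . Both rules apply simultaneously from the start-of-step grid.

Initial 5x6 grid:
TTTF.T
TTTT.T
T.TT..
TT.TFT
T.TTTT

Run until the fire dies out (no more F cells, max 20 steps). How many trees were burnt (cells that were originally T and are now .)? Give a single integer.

Answer: 19

Derivation:
Step 1: +5 fires, +2 burnt (F count now 5)
Step 2: +5 fires, +5 burnt (F count now 5)
Step 3: +4 fires, +5 burnt (F count now 4)
Step 4: +1 fires, +4 burnt (F count now 1)
Step 5: +1 fires, +1 burnt (F count now 1)
Step 6: +1 fires, +1 burnt (F count now 1)
Step 7: +2 fires, +1 burnt (F count now 2)
Step 8: +0 fires, +2 burnt (F count now 0)
Fire out after step 8
Initially T: 21, now '.': 28
Total burnt (originally-T cells now '.'): 19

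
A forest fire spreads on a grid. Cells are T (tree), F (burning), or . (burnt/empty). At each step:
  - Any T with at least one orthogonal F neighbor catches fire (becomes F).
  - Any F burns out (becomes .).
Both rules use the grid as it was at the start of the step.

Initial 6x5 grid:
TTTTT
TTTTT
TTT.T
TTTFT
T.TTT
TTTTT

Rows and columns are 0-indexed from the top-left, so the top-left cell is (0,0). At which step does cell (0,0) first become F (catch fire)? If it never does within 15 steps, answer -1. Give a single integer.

Step 1: cell (0,0)='T' (+3 fires, +1 burnt)
Step 2: cell (0,0)='T' (+6 fires, +3 burnt)
Step 3: cell (0,0)='T' (+6 fires, +6 burnt)
Step 4: cell (0,0)='T' (+7 fires, +6 burnt)
Step 5: cell (0,0)='T' (+4 fires, +7 burnt)
Step 6: cell (0,0)='F' (+1 fires, +4 burnt)
  -> target ignites at step 6
Step 7: cell (0,0)='.' (+0 fires, +1 burnt)
  fire out at step 7

6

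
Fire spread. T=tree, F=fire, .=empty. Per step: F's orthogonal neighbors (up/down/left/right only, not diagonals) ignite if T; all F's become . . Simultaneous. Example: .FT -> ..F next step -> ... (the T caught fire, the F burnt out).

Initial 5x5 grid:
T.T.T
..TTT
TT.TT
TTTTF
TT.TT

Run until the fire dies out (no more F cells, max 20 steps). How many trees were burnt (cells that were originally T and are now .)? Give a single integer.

Answer: 17

Derivation:
Step 1: +3 fires, +1 burnt (F count now 3)
Step 2: +4 fires, +3 burnt (F count now 4)
Step 3: +3 fires, +4 burnt (F count now 3)
Step 4: +4 fires, +3 burnt (F count now 4)
Step 5: +3 fires, +4 burnt (F count now 3)
Step 6: +0 fires, +3 burnt (F count now 0)
Fire out after step 6
Initially T: 18, now '.': 24
Total burnt (originally-T cells now '.'): 17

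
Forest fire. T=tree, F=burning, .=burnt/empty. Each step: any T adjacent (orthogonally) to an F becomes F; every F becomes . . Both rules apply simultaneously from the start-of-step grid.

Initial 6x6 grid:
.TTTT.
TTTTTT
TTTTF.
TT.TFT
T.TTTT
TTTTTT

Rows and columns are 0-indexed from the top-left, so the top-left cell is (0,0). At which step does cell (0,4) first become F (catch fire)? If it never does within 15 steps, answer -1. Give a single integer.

Step 1: cell (0,4)='T' (+5 fires, +2 burnt)
Step 2: cell (0,4)='F' (+7 fires, +5 burnt)
  -> target ignites at step 2
Step 3: cell (0,4)='.' (+6 fires, +7 burnt)
Step 4: cell (0,4)='.' (+5 fires, +6 burnt)
Step 5: cell (0,4)='.' (+4 fires, +5 burnt)
Step 6: cell (0,4)='.' (+2 fires, +4 burnt)
Step 7: cell (0,4)='.' (+0 fires, +2 burnt)
  fire out at step 7

2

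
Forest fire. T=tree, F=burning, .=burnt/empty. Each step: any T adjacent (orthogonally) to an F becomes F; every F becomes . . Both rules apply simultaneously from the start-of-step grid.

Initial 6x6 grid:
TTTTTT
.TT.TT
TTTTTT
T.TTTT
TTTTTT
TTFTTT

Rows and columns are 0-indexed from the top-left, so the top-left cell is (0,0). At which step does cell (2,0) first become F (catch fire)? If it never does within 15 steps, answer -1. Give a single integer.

Step 1: cell (2,0)='T' (+3 fires, +1 burnt)
Step 2: cell (2,0)='T' (+5 fires, +3 burnt)
Step 3: cell (2,0)='T' (+5 fires, +5 burnt)
Step 4: cell (2,0)='T' (+6 fires, +5 burnt)
Step 5: cell (2,0)='F' (+5 fires, +6 burnt)
  -> target ignites at step 5
Step 6: cell (2,0)='.' (+4 fires, +5 burnt)
Step 7: cell (2,0)='.' (+3 fires, +4 burnt)
Step 8: cell (2,0)='.' (+1 fires, +3 burnt)
Step 9: cell (2,0)='.' (+0 fires, +1 burnt)
  fire out at step 9

5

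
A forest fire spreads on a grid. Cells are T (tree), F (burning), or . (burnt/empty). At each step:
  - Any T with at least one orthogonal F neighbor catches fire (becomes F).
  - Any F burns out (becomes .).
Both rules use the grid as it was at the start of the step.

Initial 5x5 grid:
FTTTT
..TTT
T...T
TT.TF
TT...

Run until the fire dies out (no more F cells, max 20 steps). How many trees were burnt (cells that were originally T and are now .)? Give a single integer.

Answer: 9

Derivation:
Step 1: +3 fires, +2 burnt (F count now 3)
Step 2: +2 fires, +3 burnt (F count now 2)
Step 3: +4 fires, +2 burnt (F count now 4)
Step 4: +0 fires, +4 burnt (F count now 0)
Fire out after step 4
Initially T: 14, now '.': 20
Total burnt (originally-T cells now '.'): 9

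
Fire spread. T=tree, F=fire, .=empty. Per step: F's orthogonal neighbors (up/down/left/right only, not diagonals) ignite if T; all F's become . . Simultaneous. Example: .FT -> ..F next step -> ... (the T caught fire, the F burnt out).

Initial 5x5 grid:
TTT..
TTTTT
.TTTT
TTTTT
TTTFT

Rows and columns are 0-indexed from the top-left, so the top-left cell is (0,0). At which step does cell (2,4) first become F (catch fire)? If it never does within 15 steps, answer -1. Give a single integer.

Step 1: cell (2,4)='T' (+3 fires, +1 burnt)
Step 2: cell (2,4)='T' (+4 fires, +3 burnt)
Step 3: cell (2,4)='F' (+5 fires, +4 burnt)
  -> target ignites at step 3
Step 4: cell (2,4)='.' (+4 fires, +5 burnt)
Step 5: cell (2,4)='.' (+2 fires, +4 burnt)
Step 6: cell (2,4)='.' (+2 fires, +2 burnt)
Step 7: cell (2,4)='.' (+1 fires, +2 burnt)
Step 8: cell (2,4)='.' (+0 fires, +1 burnt)
  fire out at step 8

3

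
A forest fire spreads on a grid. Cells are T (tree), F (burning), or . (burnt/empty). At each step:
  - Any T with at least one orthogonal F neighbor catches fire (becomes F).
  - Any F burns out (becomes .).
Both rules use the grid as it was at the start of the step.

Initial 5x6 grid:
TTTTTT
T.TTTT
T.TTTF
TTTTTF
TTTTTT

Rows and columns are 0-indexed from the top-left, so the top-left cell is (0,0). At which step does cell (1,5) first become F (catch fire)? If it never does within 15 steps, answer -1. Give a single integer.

Step 1: cell (1,5)='F' (+4 fires, +2 burnt)
  -> target ignites at step 1
Step 2: cell (1,5)='.' (+5 fires, +4 burnt)
Step 3: cell (1,5)='.' (+5 fires, +5 burnt)
Step 4: cell (1,5)='.' (+4 fires, +5 burnt)
Step 5: cell (1,5)='.' (+3 fires, +4 burnt)
Step 6: cell (1,5)='.' (+3 fires, +3 burnt)
Step 7: cell (1,5)='.' (+2 fires, +3 burnt)
Step 8: cell (1,5)='.' (+0 fires, +2 burnt)
  fire out at step 8

1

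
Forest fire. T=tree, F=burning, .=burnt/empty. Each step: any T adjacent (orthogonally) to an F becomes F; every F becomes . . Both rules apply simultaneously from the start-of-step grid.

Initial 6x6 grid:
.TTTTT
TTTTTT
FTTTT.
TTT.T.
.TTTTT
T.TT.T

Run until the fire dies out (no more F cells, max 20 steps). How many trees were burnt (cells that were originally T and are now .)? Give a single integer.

Answer: 27

Derivation:
Step 1: +3 fires, +1 burnt (F count now 3)
Step 2: +3 fires, +3 burnt (F count now 3)
Step 3: +5 fires, +3 burnt (F count now 5)
Step 4: +4 fires, +5 burnt (F count now 4)
Step 5: +5 fires, +4 burnt (F count now 5)
Step 6: +4 fires, +5 burnt (F count now 4)
Step 7: +2 fires, +4 burnt (F count now 2)
Step 8: +1 fires, +2 burnt (F count now 1)
Step 9: +0 fires, +1 burnt (F count now 0)
Fire out after step 9
Initially T: 28, now '.': 35
Total burnt (originally-T cells now '.'): 27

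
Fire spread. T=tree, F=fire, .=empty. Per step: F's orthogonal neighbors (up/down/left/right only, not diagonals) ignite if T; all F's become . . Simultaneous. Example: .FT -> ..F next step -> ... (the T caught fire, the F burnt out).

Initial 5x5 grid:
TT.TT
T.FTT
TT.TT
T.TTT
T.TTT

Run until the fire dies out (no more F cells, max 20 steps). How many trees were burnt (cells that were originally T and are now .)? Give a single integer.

Answer: 12

Derivation:
Step 1: +1 fires, +1 burnt (F count now 1)
Step 2: +3 fires, +1 burnt (F count now 3)
Step 3: +3 fires, +3 burnt (F count now 3)
Step 4: +3 fires, +3 burnt (F count now 3)
Step 5: +2 fires, +3 burnt (F count now 2)
Step 6: +0 fires, +2 burnt (F count now 0)
Fire out after step 6
Initially T: 19, now '.': 18
Total burnt (originally-T cells now '.'): 12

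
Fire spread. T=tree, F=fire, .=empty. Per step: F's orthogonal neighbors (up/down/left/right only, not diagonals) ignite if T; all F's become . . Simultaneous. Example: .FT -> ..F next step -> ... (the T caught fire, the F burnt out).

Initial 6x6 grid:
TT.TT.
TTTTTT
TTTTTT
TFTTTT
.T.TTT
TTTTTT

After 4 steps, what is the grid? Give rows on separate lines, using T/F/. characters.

Step 1: 4 trees catch fire, 1 burn out
  TT.TT.
  TTTTTT
  TFTTTT
  F.FTTT
  .F.TTT
  TTTTTT
Step 2: 5 trees catch fire, 4 burn out
  TT.TT.
  TFTTTT
  F.FTTT
  ...FTT
  ...TTT
  TFTTTT
Step 3: 8 trees catch fire, 5 burn out
  TF.TT.
  F.FTTT
  ...FTT
  ....FT
  ...FTT
  F.FTTT
Step 4: 6 trees catch fire, 8 burn out
  F..TT.
  ...FTT
  ....FT
  .....F
  ....FT
  ...FTT

F..TT.
...FTT
....FT
.....F
....FT
...FTT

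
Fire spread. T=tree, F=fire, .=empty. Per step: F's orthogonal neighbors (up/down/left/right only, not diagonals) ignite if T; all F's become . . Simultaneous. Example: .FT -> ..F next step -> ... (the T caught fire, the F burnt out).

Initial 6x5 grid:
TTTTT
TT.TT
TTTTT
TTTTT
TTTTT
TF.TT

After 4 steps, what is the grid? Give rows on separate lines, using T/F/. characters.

Step 1: 2 trees catch fire, 1 burn out
  TTTTT
  TT.TT
  TTTTT
  TTTTT
  TFTTT
  F..TT
Step 2: 3 trees catch fire, 2 burn out
  TTTTT
  TT.TT
  TTTTT
  TFTTT
  F.FTT
  ...TT
Step 3: 4 trees catch fire, 3 burn out
  TTTTT
  TT.TT
  TFTTT
  F.FTT
  ...FT
  ...TT
Step 4: 6 trees catch fire, 4 burn out
  TTTTT
  TF.TT
  F.FTT
  ...FT
  ....F
  ...FT

TTTTT
TF.TT
F.FTT
...FT
....F
...FT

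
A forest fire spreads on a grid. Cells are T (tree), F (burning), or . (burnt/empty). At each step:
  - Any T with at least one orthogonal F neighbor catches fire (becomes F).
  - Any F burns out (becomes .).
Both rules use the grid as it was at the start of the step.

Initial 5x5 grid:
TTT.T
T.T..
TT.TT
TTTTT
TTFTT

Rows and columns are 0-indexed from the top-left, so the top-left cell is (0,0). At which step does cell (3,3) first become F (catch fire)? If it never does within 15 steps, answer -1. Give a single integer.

Step 1: cell (3,3)='T' (+3 fires, +1 burnt)
Step 2: cell (3,3)='F' (+4 fires, +3 burnt)
  -> target ignites at step 2
Step 3: cell (3,3)='.' (+4 fires, +4 burnt)
Step 4: cell (3,3)='.' (+2 fires, +4 burnt)
Step 5: cell (3,3)='.' (+1 fires, +2 burnt)
Step 6: cell (3,3)='.' (+1 fires, +1 burnt)
Step 7: cell (3,3)='.' (+1 fires, +1 burnt)
Step 8: cell (3,3)='.' (+1 fires, +1 burnt)
Step 9: cell (3,3)='.' (+1 fires, +1 burnt)
Step 10: cell (3,3)='.' (+0 fires, +1 burnt)
  fire out at step 10

2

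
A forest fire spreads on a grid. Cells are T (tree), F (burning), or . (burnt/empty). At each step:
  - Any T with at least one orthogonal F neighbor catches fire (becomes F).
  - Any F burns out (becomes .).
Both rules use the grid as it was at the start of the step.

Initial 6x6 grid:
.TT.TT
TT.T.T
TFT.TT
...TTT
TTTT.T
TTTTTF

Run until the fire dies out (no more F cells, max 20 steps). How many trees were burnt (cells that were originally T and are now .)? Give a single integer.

Answer: 24

Derivation:
Step 1: +5 fires, +2 burnt (F count now 5)
Step 2: +4 fires, +5 burnt (F count now 4)
Step 3: +5 fires, +4 burnt (F count now 5)
Step 4: +5 fires, +5 burnt (F count now 5)
Step 5: +3 fires, +5 burnt (F count now 3)
Step 6: +2 fires, +3 burnt (F count now 2)
Step 7: +0 fires, +2 burnt (F count now 0)
Fire out after step 7
Initially T: 25, now '.': 35
Total burnt (originally-T cells now '.'): 24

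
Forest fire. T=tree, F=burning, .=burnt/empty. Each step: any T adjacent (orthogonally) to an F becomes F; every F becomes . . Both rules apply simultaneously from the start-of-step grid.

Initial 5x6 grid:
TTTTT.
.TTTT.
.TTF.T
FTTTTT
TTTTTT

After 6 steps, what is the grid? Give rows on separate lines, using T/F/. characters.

Step 1: 5 trees catch fire, 2 burn out
  TTTTT.
  .TTFT.
  .TF..T
  .FTFTT
  FTTTTT
Step 2: 8 trees catch fire, 5 burn out
  TTTFT.
  .TF.F.
  .F...T
  ..F.FT
  .FTFTT
Step 3: 6 trees catch fire, 8 burn out
  TTF.F.
  .F....
  .....T
  .....F
  ..F.FT
Step 4: 3 trees catch fire, 6 burn out
  TF....
  ......
  .....F
  ......
  .....F
Step 5: 1 trees catch fire, 3 burn out
  F.....
  ......
  ......
  ......
  ......
Step 6: 0 trees catch fire, 1 burn out
  ......
  ......
  ......
  ......
  ......

......
......
......
......
......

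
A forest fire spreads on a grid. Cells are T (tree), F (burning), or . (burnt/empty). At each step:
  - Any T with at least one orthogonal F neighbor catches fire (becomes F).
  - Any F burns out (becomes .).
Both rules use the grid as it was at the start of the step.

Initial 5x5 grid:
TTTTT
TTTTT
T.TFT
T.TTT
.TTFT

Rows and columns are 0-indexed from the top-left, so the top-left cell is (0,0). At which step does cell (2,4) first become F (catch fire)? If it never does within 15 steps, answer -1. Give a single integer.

Step 1: cell (2,4)='F' (+6 fires, +2 burnt)
  -> target ignites at step 1
Step 2: cell (2,4)='.' (+6 fires, +6 burnt)
Step 3: cell (2,4)='.' (+3 fires, +6 burnt)
Step 4: cell (2,4)='.' (+2 fires, +3 burnt)
Step 5: cell (2,4)='.' (+2 fires, +2 burnt)
Step 6: cell (2,4)='.' (+1 fires, +2 burnt)
Step 7: cell (2,4)='.' (+0 fires, +1 burnt)
  fire out at step 7

1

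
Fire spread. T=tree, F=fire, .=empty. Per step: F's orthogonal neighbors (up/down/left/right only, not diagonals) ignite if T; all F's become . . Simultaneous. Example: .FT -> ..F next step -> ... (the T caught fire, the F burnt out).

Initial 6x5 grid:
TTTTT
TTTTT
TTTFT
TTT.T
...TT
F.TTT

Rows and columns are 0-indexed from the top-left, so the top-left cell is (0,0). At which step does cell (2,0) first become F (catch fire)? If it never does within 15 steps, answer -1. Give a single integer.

Step 1: cell (2,0)='T' (+3 fires, +2 burnt)
Step 2: cell (2,0)='T' (+6 fires, +3 burnt)
Step 3: cell (2,0)='F' (+6 fires, +6 burnt)
  -> target ignites at step 3
Step 4: cell (2,0)='.' (+5 fires, +6 burnt)
Step 5: cell (2,0)='.' (+2 fires, +5 burnt)
Step 6: cell (2,0)='.' (+1 fires, +2 burnt)
Step 7: cell (2,0)='.' (+0 fires, +1 burnt)
  fire out at step 7

3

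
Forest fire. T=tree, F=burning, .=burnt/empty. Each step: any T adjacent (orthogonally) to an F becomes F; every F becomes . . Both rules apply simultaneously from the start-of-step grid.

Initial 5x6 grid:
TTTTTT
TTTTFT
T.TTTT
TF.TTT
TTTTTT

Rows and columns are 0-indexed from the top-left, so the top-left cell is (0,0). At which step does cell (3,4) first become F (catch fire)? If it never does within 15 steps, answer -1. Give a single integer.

Step 1: cell (3,4)='T' (+6 fires, +2 burnt)
Step 2: cell (3,4)='F' (+9 fires, +6 burnt)
  -> target ignites at step 2
Step 3: cell (3,4)='.' (+8 fires, +9 burnt)
Step 4: cell (3,4)='.' (+3 fires, +8 burnt)
Step 5: cell (3,4)='.' (+0 fires, +3 burnt)
  fire out at step 5

2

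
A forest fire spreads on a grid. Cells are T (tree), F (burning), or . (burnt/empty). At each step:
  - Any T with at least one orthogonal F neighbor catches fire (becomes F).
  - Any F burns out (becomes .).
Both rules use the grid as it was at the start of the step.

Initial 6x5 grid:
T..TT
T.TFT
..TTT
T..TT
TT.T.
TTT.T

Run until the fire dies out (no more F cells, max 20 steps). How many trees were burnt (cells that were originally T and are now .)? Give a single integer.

Answer: 10

Derivation:
Step 1: +4 fires, +1 burnt (F count now 4)
Step 2: +4 fires, +4 burnt (F count now 4)
Step 3: +2 fires, +4 burnt (F count now 2)
Step 4: +0 fires, +2 burnt (F count now 0)
Fire out after step 4
Initially T: 19, now '.': 21
Total burnt (originally-T cells now '.'): 10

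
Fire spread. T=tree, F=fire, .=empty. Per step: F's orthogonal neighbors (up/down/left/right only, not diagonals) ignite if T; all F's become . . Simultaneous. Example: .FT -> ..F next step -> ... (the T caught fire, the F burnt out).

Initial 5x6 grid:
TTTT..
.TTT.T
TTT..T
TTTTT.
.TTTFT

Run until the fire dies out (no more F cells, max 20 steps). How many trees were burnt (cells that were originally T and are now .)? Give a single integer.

Step 1: +3 fires, +1 burnt (F count now 3)
Step 2: +2 fires, +3 burnt (F count now 2)
Step 3: +2 fires, +2 burnt (F count now 2)
Step 4: +2 fires, +2 burnt (F count now 2)
Step 5: +3 fires, +2 burnt (F count now 3)
Step 6: +4 fires, +3 burnt (F count now 4)
Step 7: +2 fires, +4 burnt (F count now 2)
Step 8: +1 fires, +2 burnt (F count now 1)
Step 9: +0 fires, +1 burnt (F count now 0)
Fire out after step 9
Initially T: 21, now '.': 28
Total burnt (originally-T cells now '.'): 19

Answer: 19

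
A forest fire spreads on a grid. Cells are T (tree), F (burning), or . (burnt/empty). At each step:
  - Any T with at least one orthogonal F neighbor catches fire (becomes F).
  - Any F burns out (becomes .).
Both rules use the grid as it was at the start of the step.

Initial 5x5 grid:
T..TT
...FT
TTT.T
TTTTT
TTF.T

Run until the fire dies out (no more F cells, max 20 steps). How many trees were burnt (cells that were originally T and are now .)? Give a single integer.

Answer: 15

Derivation:
Step 1: +4 fires, +2 burnt (F count now 4)
Step 2: +6 fires, +4 burnt (F count now 6)
Step 3: +3 fires, +6 burnt (F count now 3)
Step 4: +2 fires, +3 burnt (F count now 2)
Step 5: +0 fires, +2 burnt (F count now 0)
Fire out after step 5
Initially T: 16, now '.': 24
Total burnt (originally-T cells now '.'): 15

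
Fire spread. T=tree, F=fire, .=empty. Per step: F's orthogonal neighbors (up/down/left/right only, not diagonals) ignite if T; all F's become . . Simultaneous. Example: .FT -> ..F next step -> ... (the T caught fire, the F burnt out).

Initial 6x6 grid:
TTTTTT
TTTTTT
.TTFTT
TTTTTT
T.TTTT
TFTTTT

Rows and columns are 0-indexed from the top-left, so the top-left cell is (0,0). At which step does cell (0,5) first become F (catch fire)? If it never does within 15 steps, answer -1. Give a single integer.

Step 1: cell (0,5)='T' (+6 fires, +2 burnt)
Step 2: cell (0,5)='T' (+11 fires, +6 burnt)
Step 3: cell (0,5)='T' (+9 fires, +11 burnt)
Step 4: cell (0,5)='F' (+5 fires, +9 burnt)
  -> target ignites at step 4
Step 5: cell (0,5)='.' (+1 fires, +5 burnt)
Step 6: cell (0,5)='.' (+0 fires, +1 burnt)
  fire out at step 6

4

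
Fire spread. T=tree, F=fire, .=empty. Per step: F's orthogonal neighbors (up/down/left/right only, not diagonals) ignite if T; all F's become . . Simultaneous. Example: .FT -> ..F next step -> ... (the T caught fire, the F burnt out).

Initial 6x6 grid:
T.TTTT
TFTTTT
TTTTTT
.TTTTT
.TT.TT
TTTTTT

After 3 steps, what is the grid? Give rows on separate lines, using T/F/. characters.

Step 1: 3 trees catch fire, 1 burn out
  T.TTTT
  F.FTTT
  TFTTTT
  .TTTTT
  .TT.TT
  TTTTTT
Step 2: 6 trees catch fire, 3 burn out
  F.FTTT
  ...FTT
  F.FTTT
  .FTTTT
  .TT.TT
  TTTTTT
Step 3: 5 trees catch fire, 6 burn out
  ...FTT
  ....FT
  ...FTT
  ..FTTT
  .FT.TT
  TTTTTT

...FTT
....FT
...FTT
..FTTT
.FT.TT
TTTTTT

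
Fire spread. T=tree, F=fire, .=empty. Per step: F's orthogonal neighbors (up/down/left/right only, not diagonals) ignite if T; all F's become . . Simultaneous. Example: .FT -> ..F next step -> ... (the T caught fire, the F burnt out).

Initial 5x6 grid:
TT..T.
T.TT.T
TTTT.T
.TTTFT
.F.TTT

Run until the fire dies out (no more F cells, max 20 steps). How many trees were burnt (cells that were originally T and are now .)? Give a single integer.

Step 1: +4 fires, +2 burnt (F count now 4)
Step 2: +6 fires, +4 burnt (F count now 6)
Step 3: +4 fires, +6 burnt (F count now 4)
Step 4: +2 fires, +4 burnt (F count now 2)
Step 5: +1 fires, +2 burnt (F count now 1)
Step 6: +1 fires, +1 burnt (F count now 1)
Step 7: +0 fires, +1 burnt (F count now 0)
Fire out after step 7
Initially T: 19, now '.': 29
Total burnt (originally-T cells now '.'): 18

Answer: 18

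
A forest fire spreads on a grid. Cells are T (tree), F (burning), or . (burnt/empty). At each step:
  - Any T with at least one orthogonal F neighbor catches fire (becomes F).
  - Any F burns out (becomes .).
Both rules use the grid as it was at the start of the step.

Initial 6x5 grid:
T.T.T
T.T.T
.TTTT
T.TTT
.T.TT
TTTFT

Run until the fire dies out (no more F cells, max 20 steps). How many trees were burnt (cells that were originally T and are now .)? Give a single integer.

Answer: 18

Derivation:
Step 1: +3 fires, +1 burnt (F count now 3)
Step 2: +3 fires, +3 burnt (F count now 3)
Step 3: +5 fires, +3 burnt (F count now 5)
Step 4: +2 fires, +5 burnt (F count now 2)
Step 5: +3 fires, +2 burnt (F count now 3)
Step 6: +2 fires, +3 burnt (F count now 2)
Step 7: +0 fires, +2 burnt (F count now 0)
Fire out after step 7
Initially T: 21, now '.': 27
Total burnt (originally-T cells now '.'): 18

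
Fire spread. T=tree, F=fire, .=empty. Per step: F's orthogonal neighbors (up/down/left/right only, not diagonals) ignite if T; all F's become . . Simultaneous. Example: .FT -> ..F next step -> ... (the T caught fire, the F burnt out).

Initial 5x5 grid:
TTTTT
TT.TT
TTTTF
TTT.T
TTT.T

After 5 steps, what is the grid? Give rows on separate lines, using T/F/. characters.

Step 1: 3 trees catch fire, 1 burn out
  TTTTT
  TT.TF
  TTTF.
  TTT.F
  TTT.T
Step 2: 4 trees catch fire, 3 burn out
  TTTTF
  TT.F.
  TTF..
  TTT..
  TTT.F
Step 3: 3 trees catch fire, 4 burn out
  TTTF.
  TT...
  TF...
  TTF..
  TTT..
Step 4: 5 trees catch fire, 3 burn out
  TTF..
  TF...
  F....
  TF...
  TTF..
Step 5: 4 trees catch fire, 5 burn out
  TF...
  F....
  .....
  F....
  TF...

TF...
F....
.....
F....
TF...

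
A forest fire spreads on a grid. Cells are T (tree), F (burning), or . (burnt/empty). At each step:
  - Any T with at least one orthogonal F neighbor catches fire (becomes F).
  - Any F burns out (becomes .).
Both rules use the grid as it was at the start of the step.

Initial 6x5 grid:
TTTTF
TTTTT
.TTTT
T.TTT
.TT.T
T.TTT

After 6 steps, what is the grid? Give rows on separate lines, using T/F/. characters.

Step 1: 2 trees catch fire, 1 burn out
  TTTF.
  TTTTF
  .TTTT
  T.TTT
  .TT.T
  T.TTT
Step 2: 3 trees catch fire, 2 burn out
  TTF..
  TTTF.
  .TTTF
  T.TTT
  .TT.T
  T.TTT
Step 3: 4 trees catch fire, 3 burn out
  TF...
  TTF..
  .TTF.
  T.TTF
  .TT.T
  T.TTT
Step 4: 5 trees catch fire, 4 burn out
  F....
  TF...
  .TF..
  T.TF.
  .TT.F
  T.TTT
Step 5: 4 trees catch fire, 5 burn out
  .....
  F....
  .F...
  T.F..
  .TT..
  T.TTF
Step 6: 2 trees catch fire, 4 burn out
  .....
  .....
  .....
  T....
  .TF..
  T.TF.

.....
.....
.....
T....
.TF..
T.TF.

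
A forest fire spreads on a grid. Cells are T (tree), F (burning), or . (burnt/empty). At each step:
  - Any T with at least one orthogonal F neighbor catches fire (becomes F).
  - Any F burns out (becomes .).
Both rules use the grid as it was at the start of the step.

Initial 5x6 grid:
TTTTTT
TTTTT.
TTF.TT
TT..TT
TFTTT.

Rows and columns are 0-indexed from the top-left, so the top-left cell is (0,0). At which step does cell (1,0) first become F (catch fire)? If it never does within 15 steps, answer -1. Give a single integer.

Step 1: cell (1,0)='T' (+5 fires, +2 burnt)
Step 2: cell (1,0)='T' (+6 fires, +5 burnt)
Step 3: cell (1,0)='F' (+5 fires, +6 burnt)
  -> target ignites at step 3
Step 4: cell (1,0)='.' (+4 fires, +5 burnt)
Step 5: cell (1,0)='.' (+3 fires, +4 burnt)
Step 6: cell (1,0)='.' (+0 fires, +3 burnt)
  fire out at step 6

3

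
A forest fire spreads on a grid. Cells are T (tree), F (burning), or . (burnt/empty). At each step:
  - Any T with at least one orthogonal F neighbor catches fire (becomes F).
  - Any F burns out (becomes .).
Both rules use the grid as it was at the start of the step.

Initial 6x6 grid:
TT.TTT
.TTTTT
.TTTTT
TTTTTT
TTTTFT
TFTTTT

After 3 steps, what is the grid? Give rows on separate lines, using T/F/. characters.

Step 1: 7 trees catch fire, 2 burn out
  TT.TTT
  .TTTTT
  .TTTTT
  TTTTFT
  TFTF.F
  F.FTFT
Step 2: 8 trees catch fire, 7 burn out
  TT.TTT
  .TTTTT
  .TTTFT
  TFTF.F
  F.F...
  ...F.F
Step 3: 6 trees catch fire, 8 burn out
  TT.TTT
  .TTTFT
  .FTF.F
  F.F...
  ......
  ......

TT.TTT
.TTTFT
.FTF.F
F.F...
......
......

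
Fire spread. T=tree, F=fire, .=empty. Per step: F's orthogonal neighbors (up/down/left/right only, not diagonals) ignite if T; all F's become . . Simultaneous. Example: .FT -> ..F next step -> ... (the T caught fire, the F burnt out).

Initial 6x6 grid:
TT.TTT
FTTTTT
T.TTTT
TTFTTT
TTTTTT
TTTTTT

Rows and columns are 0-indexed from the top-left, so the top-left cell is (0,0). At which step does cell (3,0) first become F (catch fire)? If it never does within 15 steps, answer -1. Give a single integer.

Step 1: cell (3,0)='T' (+7 fires, +2 burnt)
Step 2: cell (3,0)='F' (+8 fires, +7 burnt)
  -> target ignites at step 2
Step 3: cell (3,0)='.' (+7 fires, +8 burnt)
Step 4: cell (3,0)='.' (+6 fires, +7 burnt)
Step 5: cell (3,0)='.' (+3 fires, +6 burnt)
Step 6: cell (3,0)='.' (+1 fires, +3 burnt)
Step 7: cell (3,0)='.' (+0 fires, +1 burnt)
  fire out at step 7

2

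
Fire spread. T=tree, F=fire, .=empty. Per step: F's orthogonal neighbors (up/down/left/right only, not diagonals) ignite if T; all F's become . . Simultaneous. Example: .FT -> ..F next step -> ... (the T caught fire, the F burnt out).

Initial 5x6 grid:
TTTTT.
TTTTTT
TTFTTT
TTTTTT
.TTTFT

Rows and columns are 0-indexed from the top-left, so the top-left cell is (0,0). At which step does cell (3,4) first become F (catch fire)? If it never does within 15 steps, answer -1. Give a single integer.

Step 1: cell (3,4)='F' (+7 fires, +2 burnt)
  -> target ignites at step 1
Step 2: cell (3,4)='.' (+9 fires, +7 burnt)
Step 3: cell (3,4)='.' (+7 fires, +9 burnt)
Step 4: cell (3,4)='.' (+3 fires, +7 burnt)
Step 5: cell (3,4)='.' (+0 fires, +3 burnt)
  fire out at step 5

1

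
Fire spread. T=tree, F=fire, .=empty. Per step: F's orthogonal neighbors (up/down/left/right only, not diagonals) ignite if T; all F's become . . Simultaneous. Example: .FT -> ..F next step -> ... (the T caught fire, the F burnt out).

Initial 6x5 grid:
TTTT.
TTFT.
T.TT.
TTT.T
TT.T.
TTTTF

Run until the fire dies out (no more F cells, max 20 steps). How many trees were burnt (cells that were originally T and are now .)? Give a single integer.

Step 1: +5 fires, +2 burnt (F count now 5)
Step 2: +7 fires, +5 burnt (F count now 7)
Step 3: +4 fires, +7 burnt (F count now 4)
Step 4: +3 fires, +4 burnt (F count now 3)
Step 5: +1 fires, +3 burnt (F count now 1)
Step 6: +0 fires, +1 burnt (F count now 0)
Fire out after step 6
Initially T: 21, now '.': 29
Total burnt (originally-T cells now '.'): 20

Answer: 20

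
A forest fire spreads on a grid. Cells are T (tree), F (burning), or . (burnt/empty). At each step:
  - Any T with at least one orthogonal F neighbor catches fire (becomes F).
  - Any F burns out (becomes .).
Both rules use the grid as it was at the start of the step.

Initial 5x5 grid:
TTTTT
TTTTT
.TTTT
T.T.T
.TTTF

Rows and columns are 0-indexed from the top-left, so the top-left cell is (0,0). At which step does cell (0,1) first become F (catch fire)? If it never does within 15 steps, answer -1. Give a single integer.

Step 1: cell (0,1)='T' (+2 fires, +1 burnt)
Step 2: cell (0,1)='T' (+2 fires, +2 burnt)
Step 3: cell (0,1)='T' (+4 fires, +2 burnt)
Step 4: cell (0,1)='T' (+3 fires, +4 burnt)
Step 5: cell (0,1)='T' (+3 fires, +3 burnt)
Step 6: cell (0,1)='T' (+2 fires, +3 burnt)
Step 7: cell (0,1)='F' (+2 fires, +2 burnt)
  -> target ignites at step 7
Step 8: cell (0,1)='.' (+1 fires, +2 burnt)
Step 9: cell (0,1)='.' (+0 fires, +1 burnt)
  fire out at step 9

7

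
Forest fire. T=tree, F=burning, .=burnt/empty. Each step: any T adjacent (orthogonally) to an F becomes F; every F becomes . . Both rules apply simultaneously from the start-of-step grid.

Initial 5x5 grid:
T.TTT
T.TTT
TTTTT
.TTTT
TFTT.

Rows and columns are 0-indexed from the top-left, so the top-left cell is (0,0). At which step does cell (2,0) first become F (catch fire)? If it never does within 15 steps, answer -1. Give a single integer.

Step 1: cell (2,0)='T' (+3 fires, +1 burnt)
Step 2: cell (2,0)='T' (+3 fires, +3 burnt)
Step 3: cell (2,0)='F' (+3 fires, +3 burnt)
  -> target ignites at step 3
Step 4: cell (2,0)='.' (+4 fires, +3 burnt)
Step 5: cell (2,0)='.' (+4 fires, +4 burnt)
Step 6: cell (2,0)='.' (+2 fires, +4 burnt)
Step 7: cell (2,0)='.' (+1 fires, +2 burnt)
Step 8: cell (2,0)='.' (+0 fires, +1 burnt)
  fire out at step 8

3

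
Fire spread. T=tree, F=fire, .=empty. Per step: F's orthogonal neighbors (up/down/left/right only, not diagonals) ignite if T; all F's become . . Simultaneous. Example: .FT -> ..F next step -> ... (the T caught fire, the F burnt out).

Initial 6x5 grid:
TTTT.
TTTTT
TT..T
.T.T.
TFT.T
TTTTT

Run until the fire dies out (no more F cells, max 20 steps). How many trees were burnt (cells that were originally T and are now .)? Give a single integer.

Answer: 21

Derivation:
Step 1: +4 fires, +1 burnt (F count now 4)
Step 2: +3 fires, +4 burnt (F count now 3)
Step 3: +3 fires, +3 burnt (F count now 3)
Step 4: +4 fires, +3 burnt (F count now 4)
Step 5: +4 fires, +4 burnt (F count now 4)
Step 6: +2 fires, +4 burnt (F count now 2)
Step 7: +1 fires, +2 burnt (F count now 1)
Step 8: +0 fires, +1 burnt (F count now 0)
Fire out after step 8
Initially T: 22, now '.': 29
Total burnt (originally-T cells now '.'): 21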